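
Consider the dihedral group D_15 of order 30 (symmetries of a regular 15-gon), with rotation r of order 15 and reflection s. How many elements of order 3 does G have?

The elements of order 3 are: r^5, r^10.
That's 2.

2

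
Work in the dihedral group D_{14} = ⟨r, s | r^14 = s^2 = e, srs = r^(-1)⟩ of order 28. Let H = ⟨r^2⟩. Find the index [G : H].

|⟨r^2⟩| = 7 and |G| = 28.
By Lagrange, [G : H] = |G|/|H| = 28/7 = 4.

4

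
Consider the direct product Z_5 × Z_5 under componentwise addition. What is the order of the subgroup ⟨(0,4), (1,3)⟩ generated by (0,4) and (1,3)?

25

|⟨(0,4)⟩| = 5 and |⟨(1,3)⟩| = 5, so |H| is a multiple of lcm(5, 5) = 5 and divides |G| = 25.
Closing {(0,4), (1,3)} under the group operation gives all of G, so |H| = 25.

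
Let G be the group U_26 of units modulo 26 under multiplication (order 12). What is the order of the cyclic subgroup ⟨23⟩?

6

Compute successive powers of 23 mod 26: 23, 9, 25, 3, 17, 1; 23^6 ≡ 1 (mod 26).
So |⟨23⟩| = 6.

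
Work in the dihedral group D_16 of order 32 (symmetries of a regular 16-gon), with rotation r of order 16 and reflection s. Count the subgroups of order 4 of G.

|G| = 32 and 4 | 32, so subgroups of order 4 are possible by Lagrange.
The subgroups of order 4 are: {e, r^8, r^2s, r^10s}; {e, r^8, r^3s, r^11s}; {e, r^4, r^8, r^12}; {e, r^8, r^4s, r^12s}; … (9 in all).
So G has 9 subgroups of order 4.

9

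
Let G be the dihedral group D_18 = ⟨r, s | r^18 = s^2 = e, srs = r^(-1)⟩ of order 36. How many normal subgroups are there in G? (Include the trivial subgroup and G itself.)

9

G has 45 subgroups. Checking conjugation-invariance by order — order 1: 1/1 normal; order 2: 1/19 normal; order 3: 1/1 normal; order 4: 0/9 normal; order 6: 1/7 normal; order 9: 1/1 normal; order 12: 0/3 normal; order 18: 3/3 normal; order 36: 1/1 normal.
Total normal subgroups: 9.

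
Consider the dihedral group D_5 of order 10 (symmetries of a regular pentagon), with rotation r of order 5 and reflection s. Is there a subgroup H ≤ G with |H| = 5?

Yes

5 | 10. A subgroup of order 5 is {e, r, r^2, r^3, r^4}.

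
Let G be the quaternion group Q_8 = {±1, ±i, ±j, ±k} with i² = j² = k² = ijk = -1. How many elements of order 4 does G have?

6

The elements of order 4 are: i, -i, j, -j, k, -k.
That's 6.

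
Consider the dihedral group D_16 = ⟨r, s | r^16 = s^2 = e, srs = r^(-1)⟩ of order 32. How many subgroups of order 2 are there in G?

|G| = 32 and 2 | 32, so subgroups of order 2 are possible by Lagrange.
The subgroups of order 2 are: {e, r^10s}; {e, r^11s}; {e, r^12s}; {e, r^13s}; … (17 in all).
So G has 17 subgroups of order 2.

17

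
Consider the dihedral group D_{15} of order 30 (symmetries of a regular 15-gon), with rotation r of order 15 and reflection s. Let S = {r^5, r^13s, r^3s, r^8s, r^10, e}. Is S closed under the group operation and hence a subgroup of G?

Yes

|S| = 6 divides |G| = 30, consistent with Lagrange.
S contains the identity, every element's inverse is in S, and S is closed under ·: it is a subgroup.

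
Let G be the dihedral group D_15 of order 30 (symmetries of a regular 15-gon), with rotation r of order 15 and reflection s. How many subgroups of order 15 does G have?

1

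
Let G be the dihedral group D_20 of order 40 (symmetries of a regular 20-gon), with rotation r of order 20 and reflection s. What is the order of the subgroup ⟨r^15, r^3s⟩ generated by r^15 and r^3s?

8

|⟨r^15⟩| = 4 and |⟨r^3s⟩| = 2, so |H| is a multiple of lcm(4, 2) = 4 and divides |G| = 40.
Closing under the operation: H = {e, r^5, r^10, r^15, r^3s, r^8s, r^13s, r^18s}, so |H| = 8.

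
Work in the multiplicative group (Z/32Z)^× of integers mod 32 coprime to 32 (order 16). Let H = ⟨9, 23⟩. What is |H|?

8

|⟨9⟩| = 4 and |⟨23⟩| = 4, so |H| is a multiple of lcm(4, 4) = 4 and divides |G| = 16.
Closing under the operation: H = {1, 7, 9, 15, 17, 23, 25, 31}, so |H| = 8.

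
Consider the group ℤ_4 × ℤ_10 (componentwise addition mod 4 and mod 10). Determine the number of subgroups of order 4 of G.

3

|G| = 40 and 4 | 40, so subgroups of order 4 are possible by Lagrange.
The subgroups of order 4 are: {(0,0), (0,5), (2,0), (2,5)}; {(0,0), (1,0), (2,0), (3,0)}; {(0,0), (1,5), (2,0), (3,5)}.
So G has 3 subgroups of order 4.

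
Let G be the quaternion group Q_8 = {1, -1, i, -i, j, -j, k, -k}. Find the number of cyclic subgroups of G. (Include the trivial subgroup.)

Each element a generates a cyclic subgroup ⟨a⟩; distinct elements may generate the same one (a cyclic group of order d has φ(d) generators).
Cyclic subgroups by order — order 1: 1; order 2: 1; order 4: 3.
Total: 5.

5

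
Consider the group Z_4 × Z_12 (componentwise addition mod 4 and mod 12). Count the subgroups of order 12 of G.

|G| = 48 and 12 | 48, so subgroups of order 12 are possible by Lagrange.
The subgroups of order 12 are: {(0,0), (0,1), (0,2), (0,3), (0,4), (0,5), (0,6), (0,7), (0,8), (0,9), (0,10), (0,11)}; {(0,0), (0,2), (0,4), (0,6), (0,8), (0,10), (2,0), (2,2), (2,4), (2,6), (2,8), (2,10)}; {(0,0), (0,2), (0,4), (0,6), (0,8), (0,10), (2,1), (2,3), (2,5), (2,7), (2,9), (2,11)}; {(0,0), (0,4), (0,8), (1,0), (1,4), (1,8), (2,0), (2,4), (2,8), (3,0), (3,4), (3,8)}; … (7 in all).
So G has 7 subgroups of order 12.

7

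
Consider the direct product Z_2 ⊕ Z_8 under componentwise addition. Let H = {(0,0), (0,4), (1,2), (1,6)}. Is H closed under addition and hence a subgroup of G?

|H| = 4 divides |G| = 16, consistent with Lagrange.
H contains the identity, every element's inverse is in H, and H is closed under +: it is a subgroup.
In fact H = ⟨(1,6)⟩.

Yes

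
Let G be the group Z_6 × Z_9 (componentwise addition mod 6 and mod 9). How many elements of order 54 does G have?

An element (a,b) has order lcm(ord(a), ord(b)); count pairs with lcm equal to 54.
Enumerating gives 0 such elements.

0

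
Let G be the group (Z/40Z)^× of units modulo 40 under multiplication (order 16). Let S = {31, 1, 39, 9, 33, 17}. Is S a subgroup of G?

No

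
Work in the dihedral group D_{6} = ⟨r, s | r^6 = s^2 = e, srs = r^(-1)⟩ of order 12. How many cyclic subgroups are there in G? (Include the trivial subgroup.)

10

Group the elements of G by the cyclic subgroup they generate; each cyclic subgroup of order d accounts for φ(d) elements.
Cyclic subgroups by order — order 1: 1; order 2: 7; order 3: 1; order 6: 1.
Total: 10.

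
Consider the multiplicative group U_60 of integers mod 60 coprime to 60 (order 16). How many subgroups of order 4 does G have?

11

|G| = 16 and 4 | 16, so subgroups of order 4 are possible by Lagrange.
The subgroups of order 4 are: {1, 11, 19, 29}; {1, 11, 31, 41}; {1, 11, 49, 59}; {1, 13, 37, 49}; … (11 in all).
So G has 11 subgroups of order 4.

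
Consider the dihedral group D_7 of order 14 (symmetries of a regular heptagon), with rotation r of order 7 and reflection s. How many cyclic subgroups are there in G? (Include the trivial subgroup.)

Each element a generates a cyclic subgroup ⟨a⟩; distinct elements may generate the same one (a cyclic group of order d has φ(d) generators).
Cyclic subgroups by order — order 1: 1; order 2: 7; order 7: 1.
Total: 9.

9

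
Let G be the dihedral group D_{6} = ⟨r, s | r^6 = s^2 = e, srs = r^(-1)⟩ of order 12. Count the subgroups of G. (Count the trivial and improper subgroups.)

16

|G| = 12, so by Lagrange every subgroup order divides 12. Divisors: 1, 2, 3, 4, 6, 12.
Subgroups by order — order 1: 1; order 2: 7; order 3: 1; order 4: 3; order 6: 3; order 12: 1.
Total: 1 + 7 + 1 + 3 + 3 + 1 = 16.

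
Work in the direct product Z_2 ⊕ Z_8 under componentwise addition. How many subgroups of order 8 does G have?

|G| = 16 and 8 | 16, so subgroups of order 8 are possible by Lagrange.
The subgroups of order 8 are: {(0,0), (0,1), (0,2), (0,3), (0,4), (0,5), (0,6), (0,7)}; {(0,0), (0,2), (0,4), (0,6), (1,0), (1,2), (1,4), (1,6)}; {(0,0), (0,2), (0,4), (0,6), (1,1), (1,3), (1,5), (1,7)}.
So G has 3 subgroups of order 8.

3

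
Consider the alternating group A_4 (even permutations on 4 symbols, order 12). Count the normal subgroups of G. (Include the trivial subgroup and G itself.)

G has 10 subgroups. Checking conjugation-invariance by order — order 1: 1/1 normal; order 2: 0/3 normal; order 3: 0/4 normal; order 4: 1/1 normal; order 12: 1/1 normal.
Total normal subgroups: 3.

3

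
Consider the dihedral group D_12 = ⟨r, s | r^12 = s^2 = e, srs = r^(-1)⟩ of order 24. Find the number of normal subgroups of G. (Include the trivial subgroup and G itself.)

G has 34 subgroups. Checking conjugation-invariance by order — order 1: 1/1 normal; order 2: 1/13 normal; order 3: 1/1 normal; order 4: 1/7 normal; order 6: 1/5 normal; order 8: 0/3 normal; order 12: 3/3 normal; order 24: 1/1 normal.
Total normal subgroups: 9.

9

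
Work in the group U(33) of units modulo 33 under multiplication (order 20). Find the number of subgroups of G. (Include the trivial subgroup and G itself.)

10

|G| = 20, so by Lagrange every subgroup order divides 20. Divisors: 1, 2, 4, 5, 10, 20.
Subgroups by order — order 1: 1; order 2: 3; order 4: 1; order 5: 1; order 10: 3; order 20: 1.
Total: 1 + 3 + 1 + 1 + 3 + 1 = 10.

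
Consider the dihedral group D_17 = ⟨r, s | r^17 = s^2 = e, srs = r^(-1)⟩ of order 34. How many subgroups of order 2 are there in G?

|G| = 34 and 2 | 34, so subgroups of order 2 are possible by Lagrange.
The subgroups of order 2 are: {e, r^10s}; {e, r^11s}; {e, r^12s}; {e, r^13s}; … (17 in all).
So G has 17 subgroups of order 2.

17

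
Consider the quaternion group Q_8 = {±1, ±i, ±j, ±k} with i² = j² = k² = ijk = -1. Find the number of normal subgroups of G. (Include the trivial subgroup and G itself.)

6

G has 6 subgroups. Checking conjugation-invariance by order — order 1: 1/1 normal; order 2: 1/1 normal; order 4: 3/3 normal; order 8: 1/1 normal.
Total normal subgroups: 6.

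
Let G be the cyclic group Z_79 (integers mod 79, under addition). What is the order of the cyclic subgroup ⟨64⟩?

79

In Z_79, the order of an element a is n/gcd(a, n).
gcd(64, 79) = 1, so |⟨64⟩| = 79/1 = 79.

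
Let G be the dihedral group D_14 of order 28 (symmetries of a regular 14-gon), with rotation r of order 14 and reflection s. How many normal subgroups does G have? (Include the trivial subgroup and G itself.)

7

G has 28 subgroups. Checking conjugation-invariance by order — order 1: 1/1 normal; order 2: 1/15 normal; order 4: 0/7 normal; order 7: 1/1 normal; order 14: 3/3 normal; order 28: 1/1 normal.
Total normal subgroups: 7.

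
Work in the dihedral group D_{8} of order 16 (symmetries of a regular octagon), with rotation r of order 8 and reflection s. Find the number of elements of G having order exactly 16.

0

No element of G has order 16 (even though 16 | 16).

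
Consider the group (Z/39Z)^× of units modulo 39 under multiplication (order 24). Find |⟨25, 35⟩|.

12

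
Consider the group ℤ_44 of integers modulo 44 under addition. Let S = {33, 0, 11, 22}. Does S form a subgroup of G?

Yes

|S| = 4 divides |G| = 44, consistent with Lagrange.
S contains the identity, every element's inverse is in S, and S is closed under +: it is a subgroup.
In fact S = ⟨33⟩.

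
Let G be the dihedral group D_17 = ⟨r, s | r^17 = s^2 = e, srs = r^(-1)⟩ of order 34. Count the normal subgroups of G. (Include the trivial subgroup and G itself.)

3

G has 20 subgroups. Checking conjugation-invariance by order — order 1: 1/1 normal; order 2: 0/17 normal; order 17: 1/1 normal; order 34: 1/1 normal.
Total normal subgroups: 3.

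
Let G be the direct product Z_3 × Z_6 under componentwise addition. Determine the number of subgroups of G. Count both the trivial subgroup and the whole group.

12

|G| = 18, so by Lagrange every subgroup order divides 18. Divisors: 1, 2, 3, 6, 9, 18.
Subgroups by order — order 1: 1; order 2: 1; order 3: 4; order 6: 4; order 9: 1; order 18: 1.
Total: 1 + 1 + 4 + 4 + 1 + 1 = 12.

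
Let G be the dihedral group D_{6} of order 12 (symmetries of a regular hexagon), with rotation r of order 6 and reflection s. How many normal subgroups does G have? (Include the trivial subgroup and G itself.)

G has 16 subgroups. Checking conjugation-invariance by order — order 1: 1/1 normal; order 2: 1/7 normal; order 3: 1/1 normal; order 4: 0/3 normal; order 6: 3/3 normal; order 12: 1/1 normal.
Total normal subgroups: 7.

7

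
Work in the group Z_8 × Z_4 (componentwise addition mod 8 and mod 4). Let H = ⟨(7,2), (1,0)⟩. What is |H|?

|⟨(7,2)⟩| = 8 and |⟨(1,0)⟩| = 8, so |H| is a multiple of lcm(8, 8) = 8 and divides |G| = 32.
Closing under the operation: H = {(0,0), (0,2), (1,0), (1,2), (2,0), (2,2), (3,0), (3,2), (4,0), (4,2), (5,0), (5,2), (6,0), (6,2), (7,0), (7,2)}, so |H| = 16.

16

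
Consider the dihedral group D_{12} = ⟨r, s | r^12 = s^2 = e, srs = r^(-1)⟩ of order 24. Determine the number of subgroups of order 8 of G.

3

|G| = 24 and 8 | 24, so subgroups of order 8 are possible by Lagrange.
The subgroups of order 8 are: {e, r^3, r^6, r^9, rs, r^4s, r^7s, r^10s}; {e, r^3, r^6, r^9, r^2s, r^5s, r^8s, r^11s}; {e, r^3, r^6, r^9, s, r^3s, r^6s, r^9s}.
So G has 3 subgroups of order 8.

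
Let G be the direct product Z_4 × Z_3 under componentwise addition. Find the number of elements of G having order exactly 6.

An element (a,b) has order lcm(ord(a), ord(b)); count pairs with lcm equal to 6.
Enumerating gives 2 such elements.

2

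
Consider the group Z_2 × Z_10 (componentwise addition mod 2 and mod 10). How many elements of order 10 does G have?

An element (a,b) has order lcm(ord(a), ord(b)); count pairs with lcm equal to 10.
Enumerating gives 12 such elements.

12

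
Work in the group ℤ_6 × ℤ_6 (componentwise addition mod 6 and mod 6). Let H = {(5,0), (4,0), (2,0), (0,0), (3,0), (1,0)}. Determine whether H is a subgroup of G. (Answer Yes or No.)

|H| = 6 divides |G| = 36, consistent with Lagrange.
H contains the identity, every element's inverse is in H, and H is closed under +: it is a subgroup.
In fact H = ⟨(5,0)⟩.

Yes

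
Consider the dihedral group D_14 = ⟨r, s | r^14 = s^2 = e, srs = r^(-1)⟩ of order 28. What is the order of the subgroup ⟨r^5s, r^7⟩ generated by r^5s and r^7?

4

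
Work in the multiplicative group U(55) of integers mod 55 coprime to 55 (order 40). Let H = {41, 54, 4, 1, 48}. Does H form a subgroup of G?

48 ∈ H but its inverse 47 ∉ H, so H is not a subgroup.

No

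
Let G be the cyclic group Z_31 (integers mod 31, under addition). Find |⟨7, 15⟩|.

|⟨7⟩| = 31 and |⟨15⟩| = 31, so |H| is a multiple of lcm(31, 31) = 31 and divides |G| = 31.
Closing {7, 15} under the group operation gives all of G, so |H| = 31.

31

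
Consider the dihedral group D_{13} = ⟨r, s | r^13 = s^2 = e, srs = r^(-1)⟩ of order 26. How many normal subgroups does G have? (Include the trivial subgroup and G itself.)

3

G has 16 subgroups. Checking conjugation-invariance by order — order 1: 1/1 normal; order 2: 0/13 normal; order 13: 1/1 normal; order 26: 1/1 normal.
Total normal subgroups: 3.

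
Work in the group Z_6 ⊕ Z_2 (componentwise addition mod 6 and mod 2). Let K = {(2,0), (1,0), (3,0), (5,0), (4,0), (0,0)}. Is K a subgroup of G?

|K| = 6 divides |G| = 12, consistent with Lagrange.
K contains the identity, every element's inverse is in K, and K is closed under +: it is a subgroup.
In fact K = ⟨(5,0)⟩.

Yes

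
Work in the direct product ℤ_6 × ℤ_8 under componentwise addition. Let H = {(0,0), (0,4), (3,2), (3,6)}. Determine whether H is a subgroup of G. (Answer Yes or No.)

Yes

|H| = 4 divides |G| = 48, consistent with Lagrange.
H contains the identity, every element's inverse is in H, and H is closed under +: it is a subgroup.
In fact H = ⟨(3,2)⟩.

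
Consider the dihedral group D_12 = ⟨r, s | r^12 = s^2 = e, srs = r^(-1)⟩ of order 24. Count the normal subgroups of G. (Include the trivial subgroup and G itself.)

9

G has 34 subgroups. Checking conjugation-invariance by order — order 1: 1/1 normal; order 2: 1/13 normal; order 3: 1/1 normal; order 4: 1/7 normal; order 6: 1/5 normal; order 8: 0/3 normal; order 12: 3/3 normal; order 24: 1/1 normal.
Total normal subgroups: 9.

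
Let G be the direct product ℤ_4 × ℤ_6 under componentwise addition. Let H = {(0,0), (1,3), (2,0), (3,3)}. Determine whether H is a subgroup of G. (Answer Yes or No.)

|H| = 4 divides |G| = 24, consistent with Lagrange.
H contains the identity, every element's inverse is in H, and H is closed under +: it is a subgroup.
In fact H = ⟨(3,3)⟩.

Yes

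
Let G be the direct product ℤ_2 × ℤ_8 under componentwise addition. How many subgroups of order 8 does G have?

|G| = 16 and 8 | 16, so subgroups of order 8 are possible by Lagrange.
The subgroups of order 8 are: {(0,0), (0,1), (0,2), (0,3), (0,4), (0,5), (0,6), (0,7)}; {(0,0), (0,2), (0,4), (0,6), (1,0), (1,2), (1,4), (1,6)}; {(0,0), (0,2), (0,4), (0,6), (1,1), (1,3), (1,5), (1,7)}.
So G has 3 subgroups of order 8.

3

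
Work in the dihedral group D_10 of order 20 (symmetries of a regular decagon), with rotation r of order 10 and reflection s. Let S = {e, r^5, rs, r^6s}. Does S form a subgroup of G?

|S| = 4 divides |G| = 20, consistent with Lagrange.
S contains the identity, every element's inverse is in S, and S is closed under ·: it is a subgroup.

Yes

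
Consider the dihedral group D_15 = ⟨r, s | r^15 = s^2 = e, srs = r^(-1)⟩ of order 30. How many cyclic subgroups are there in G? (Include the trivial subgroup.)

19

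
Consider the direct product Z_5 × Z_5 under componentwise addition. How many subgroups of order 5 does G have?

|G| = 25 and 5 | 25, so subgroups of order 5 are possible by Lagrange.
The subgroups of order 5 are: {(0,0), (0,1), (0,2), (0,3), (0,4)}; {(0,0), (1,0), (2,0), (3,0), (4,0)}; {(0,0), (1,1), (2,2), (3,3), (4,4)}; {(0,0), (1,2), (2,4), (3,1), (4,3)}; … (6 in all).
So G has 6 subgroups of order 5.

6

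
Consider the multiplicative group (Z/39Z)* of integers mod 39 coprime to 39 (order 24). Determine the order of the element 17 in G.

6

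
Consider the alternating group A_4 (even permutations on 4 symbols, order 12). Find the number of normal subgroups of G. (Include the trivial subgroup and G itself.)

G has 10 subgroups. Checking conjugation-invariance by order — order 1: 1/1 normal; order 2: 0/3 normal; order 3: 0/4 normal; order 4: 1/1 normal; order 12: 1/1 normal.
Total normal subgroups: 3.

3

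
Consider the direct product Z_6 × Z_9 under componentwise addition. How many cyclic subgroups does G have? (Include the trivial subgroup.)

16

A cyclic subgroup of order d is generated by each of its φ(d) elements of order d, so the cyclic subgroups of order d number (#elements of order d)/φ(d).
Cyclic subgroups by order — order 1: 1; order 2: 1; order 3: 4; order 6: 4; order 9: 3; order 18: 3.
Total: 16.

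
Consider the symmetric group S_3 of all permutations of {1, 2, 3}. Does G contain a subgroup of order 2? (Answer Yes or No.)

Yes

2 | 6. A subgroup of order 2 is {e, (1 2)}.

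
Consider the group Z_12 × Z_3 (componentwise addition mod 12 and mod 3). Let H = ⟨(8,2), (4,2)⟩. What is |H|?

9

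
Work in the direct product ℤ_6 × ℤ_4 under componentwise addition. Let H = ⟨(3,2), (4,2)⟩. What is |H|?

12

|⟨(3,2)⟩| = 2 and |⟨(4,2)⟩| = 6, so |H| is a multiple of lcm(2, 6) = 6 and divides |G| = 24.
Closing under the operation: H = {(0,0), (0,2), (1,0), (1,2), (2,0), (2,2), (3,0), (3,2), (4,0), (4,2), (5,0), (5,2)}, so |H| = 12.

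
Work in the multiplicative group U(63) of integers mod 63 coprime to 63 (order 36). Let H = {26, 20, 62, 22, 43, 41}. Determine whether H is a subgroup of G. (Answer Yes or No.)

The identity 1 ∉ H, so H is not a subgroup.

No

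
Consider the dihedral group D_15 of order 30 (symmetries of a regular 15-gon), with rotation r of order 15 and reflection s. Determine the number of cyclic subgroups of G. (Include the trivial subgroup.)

Group the elements of G by the cyclic subgroup they generate; each cyclic subgroup of order d accounts for φ(d) elements.
Cyclic subgroups by order — order 1: 1; order 2: 15; order 3: 1; order 5: 1; order 15: 1.
Total: 19.

19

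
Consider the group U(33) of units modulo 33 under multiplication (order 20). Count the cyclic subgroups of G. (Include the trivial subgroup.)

8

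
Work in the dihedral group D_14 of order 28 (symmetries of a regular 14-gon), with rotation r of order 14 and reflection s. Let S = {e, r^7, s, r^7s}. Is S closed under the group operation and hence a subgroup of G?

|S| = 4 divides |G| = 28, consistent with Lagrange.
S contains the identity, every element's inverse is in S, and S is closed under ·: it is a subgroup.

Yes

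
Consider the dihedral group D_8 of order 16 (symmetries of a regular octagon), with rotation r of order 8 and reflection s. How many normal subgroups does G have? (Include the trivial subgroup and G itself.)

7

G has 19 subgroups. Checking conjugation-invariance by order — order 1: 1/1 normal; order 2: 1/9 normal; order 4: 1/5 normal; order 8: 3/3 normal; order 16: 1/1 normal.
Total normal subgroups: 7.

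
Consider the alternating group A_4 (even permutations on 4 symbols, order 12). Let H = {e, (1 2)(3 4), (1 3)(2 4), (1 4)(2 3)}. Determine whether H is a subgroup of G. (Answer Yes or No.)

|H| = 4 divides |G| = 12, consistent with Lagrange.
H contains the identity, every element's inverse is in H, and H is closed under ∘: it is a subgroup.

Yes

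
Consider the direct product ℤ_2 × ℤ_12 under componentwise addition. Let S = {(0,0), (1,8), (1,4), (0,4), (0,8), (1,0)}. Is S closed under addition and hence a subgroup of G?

Yes

|S| = 6 divides |G| = 24, consistent with Lagrange.
S contains the identity, every element's inverse is in S, and S is closed under +: it is a subgroup.
In fact S = ⟨(1,8)⟩.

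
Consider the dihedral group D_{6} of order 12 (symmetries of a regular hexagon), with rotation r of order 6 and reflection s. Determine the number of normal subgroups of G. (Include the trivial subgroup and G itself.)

G has 16 subgroups. Checking conjugation-invariance by order — order 1: 1/1 normal; order 2: 1/7 normal; order 3: 1/1 normal; order 4: 0/3 normal; order 6: 3/3 normal; order 12: 1/1 normal.
Total normal subgroups: 7.

7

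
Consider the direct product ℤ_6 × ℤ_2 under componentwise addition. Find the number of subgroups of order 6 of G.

3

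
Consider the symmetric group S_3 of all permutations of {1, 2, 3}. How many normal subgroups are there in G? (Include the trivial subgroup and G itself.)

G has 6 subgroups. Checking conjugation-invariance by order — order 1: 1/1 normal; order 2: 0/3 normal; order 3: 1/1 normal; order 6: 1/1 normal.
Total normal subgroups: 3.

3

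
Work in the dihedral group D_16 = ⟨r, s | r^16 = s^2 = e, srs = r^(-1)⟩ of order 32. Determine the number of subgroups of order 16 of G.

3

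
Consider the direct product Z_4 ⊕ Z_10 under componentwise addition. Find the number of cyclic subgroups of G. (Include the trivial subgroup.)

12

Group the elements of G by the cyclic subgroup they generate; each cyclic subgroup of order d accounts for φ(d) elements.
Cyclic subgroups by order — order 1: 1; order 2: 3; order 4: 2; order 5: 1; order 10: 3; order 20: 2.
Total: 12.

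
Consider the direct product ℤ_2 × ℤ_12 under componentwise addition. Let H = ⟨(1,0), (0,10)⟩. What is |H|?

|⟨(1,0)⟩| = 2 and |⟨(0,10)⟩| = 6, so |H| is a multiple of lcm(2, 6) = 6 and divides |G| = 24.
Closing under the operation: H = {(0,0), (0,2), (0,4), (0,6), (0,8), (0,10), (1,0), (1,2), (1,4), (1,6), (1,8), (1,10)}, so |H| = 12.

12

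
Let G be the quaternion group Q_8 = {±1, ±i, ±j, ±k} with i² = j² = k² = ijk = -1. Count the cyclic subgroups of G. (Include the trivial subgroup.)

5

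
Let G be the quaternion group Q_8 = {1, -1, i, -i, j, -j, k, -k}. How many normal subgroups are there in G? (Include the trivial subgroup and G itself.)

6

G has 6 subgroups. Checking conjugation-invariance by order — order 1: 1/1 normal; order 2: 1/1 normal; order 4: 3/3 normal; order 8: 1/1 normal.
Total normal subgroups: 6.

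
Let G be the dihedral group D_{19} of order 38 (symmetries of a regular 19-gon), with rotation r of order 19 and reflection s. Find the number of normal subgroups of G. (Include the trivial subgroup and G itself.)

3

G has 22 subgroups. Checking conjugation-invariance by order — order 1: 1/1 normal; order 2: 0/19 normal; order 19: 1/1 normal; order 38: 1/1 normal.
Total normal subgroups: 3.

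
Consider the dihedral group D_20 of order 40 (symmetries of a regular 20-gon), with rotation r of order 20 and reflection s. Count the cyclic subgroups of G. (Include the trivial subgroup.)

A cyclic subgroup of order d is generated by each of its φ(d) elements of order d, so the cyclic subgroups of order d number (#elements of order d)/φ(d).
Cyclic subgroups by order — order 1: 1; order 2: 21; order 4: 1; order 5: 1; order 10: 1; order 20: 1.
Total: 26.

26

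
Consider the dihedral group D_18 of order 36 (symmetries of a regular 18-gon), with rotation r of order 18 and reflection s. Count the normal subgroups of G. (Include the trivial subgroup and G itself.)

G has 45 subgroups. Checking conjugation-invariance by order — order 1: 1/1 normal; order 2: 1/19 normal; order 3: 1/1 normal; order 4: 0/9 normal; order 6: 1/7 normal; order 9: 1/1 normal; order 12: 0/3 normal; order 18: 3/3 normal; order 36: 1/1 normal.
Total normal subgroups: 9.

9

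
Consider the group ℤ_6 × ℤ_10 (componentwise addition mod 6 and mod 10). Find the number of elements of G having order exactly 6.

An element (a,b) has order lcm(ord(a), ord(b)); count pairs with lcm equal to 6.
Enumerating gives 6 such elements.

6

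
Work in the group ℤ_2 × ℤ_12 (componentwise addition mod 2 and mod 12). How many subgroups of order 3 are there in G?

1

|G| = 24 and 3 | 24, so subgroups of order 3 are possible by Lagrange.
The subgroups of order 3 are: {(0,0), (0,4), (0,8)}.
So G has 1 subgroup of order 3.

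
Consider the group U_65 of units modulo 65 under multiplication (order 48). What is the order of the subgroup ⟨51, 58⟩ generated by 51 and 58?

24

|⟨51⟩| = 2 and |⟨58⟩| = 12, so |H| is a multiple of lcm(2, 12) = 12 and divides |G| = 48.
Closing under the operation: H = {1, 2, 4, 7, 8, 9, 14, 16, 18, 28, 29, 32, 33, 36, 37, 47, 49, 51, 56, 57, 58, 61, 63, 64}, so |H| = 24.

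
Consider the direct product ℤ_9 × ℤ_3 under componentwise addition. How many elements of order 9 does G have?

An element (a,b) has order lcm(ord(a), ord(b)); count pairs with lcm equal to 9.
Enumerating gives 18 such elements.

18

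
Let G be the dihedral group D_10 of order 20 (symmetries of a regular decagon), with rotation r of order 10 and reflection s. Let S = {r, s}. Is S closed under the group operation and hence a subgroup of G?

The identity e ∉ S, so S is not a subgroup.

No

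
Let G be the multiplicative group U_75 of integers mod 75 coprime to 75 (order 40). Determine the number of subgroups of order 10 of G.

3

|G| = 40 and 10 | 40, so subgroups of order 10 are possible by Lagrange.
The subgroups of order 10 are: {1, 11, 16, 26, 31, 41, 46, 56, 61, 71}; {1, 14, 16, 29, 31, 44, 46, 59, 61, 74}; {1, 4, 16, 19, 31, 34, 46, 49, 61, 64}.
So G has 3 subgroups of order 10.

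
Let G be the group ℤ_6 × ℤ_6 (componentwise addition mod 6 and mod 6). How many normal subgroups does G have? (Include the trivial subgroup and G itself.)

30

G is abelian, so every subgroup is normal.
G has 30 subgroups in total, hence 30 normal subgroups.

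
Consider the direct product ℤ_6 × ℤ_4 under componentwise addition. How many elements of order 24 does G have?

0

An element (a,b) has order lcm(ord(a), ord(b)); count pairs with lcm equal to 24.
Enumerating gives 0 such elements.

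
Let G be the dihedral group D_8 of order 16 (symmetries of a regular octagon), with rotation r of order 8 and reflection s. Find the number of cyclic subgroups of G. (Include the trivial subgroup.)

A cyclic subgroup of order d is generated by each of its φ(d) elements of order d, so the cyclic subgroups of order d number (#elements of order d)/φ(d).
Cyclic subgroups by order — order 1: 1; order 2: 9; order 4: 1; order 8: 1.
Total: 12.

12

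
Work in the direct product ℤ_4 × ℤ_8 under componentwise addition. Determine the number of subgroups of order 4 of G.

7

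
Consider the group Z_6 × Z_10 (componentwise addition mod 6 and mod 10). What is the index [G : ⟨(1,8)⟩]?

2

|⟨(1,8)⟩| = 30 and |G| = 60.
By Lagrange, [G : H] = |G|/|H| = 60/30 = 2.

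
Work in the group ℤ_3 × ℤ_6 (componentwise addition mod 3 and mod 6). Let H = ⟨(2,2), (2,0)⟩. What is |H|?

|⟨(2,2)⟩| = 3 and |⟨(2,0)⟩| = 3, so |H| is a multiple of lcm(3, 3) = 3 and divides |G| = 18.
Closing under the operation: H = {(0,0), (0,2), (0,4), (1,0), (1,2), (1,4), (2,0), (2,2), (2,4)}, so |H| = 9.

9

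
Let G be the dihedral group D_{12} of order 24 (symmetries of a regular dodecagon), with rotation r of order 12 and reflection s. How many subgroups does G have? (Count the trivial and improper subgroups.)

|G| = 24, so by Lagrange every subgroup order divides 24. Divisors: 1, 2, 3, 4, 6, 8, 12, 24.
Subgroups by order — order 1: 1; order 2: 13; order 3: 1; order 4: 7; order 6: 5; order 8: 3; order 12: 3; order 24: 1.
Total: 1 + 13 + 1 + 7 + 5 + 3 + 3 + 1 = 34.

34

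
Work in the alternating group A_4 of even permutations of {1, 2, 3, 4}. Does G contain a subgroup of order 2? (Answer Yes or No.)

2 | 12. A subgroup of order 2 is {e, (1 2)(3 4)}.

Yes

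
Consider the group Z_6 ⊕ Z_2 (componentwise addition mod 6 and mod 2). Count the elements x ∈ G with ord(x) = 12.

0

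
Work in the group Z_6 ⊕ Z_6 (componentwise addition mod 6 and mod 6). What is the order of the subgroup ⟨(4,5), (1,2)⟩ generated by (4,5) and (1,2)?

|⟨(4,5)⟩| = 6 and |⟨(1,2)⟩| = 6, so |H| is a multiple of lcm(6, 6) = 6 and divides |G| = 36.
Closing under the operation: H = {(0,0), (0,3), (1,2), (1,5), (2,1), (2,4), (3,0), (3,3), (4,2), (4,5), (5,1), (5,4)}, so |H| = 12.

12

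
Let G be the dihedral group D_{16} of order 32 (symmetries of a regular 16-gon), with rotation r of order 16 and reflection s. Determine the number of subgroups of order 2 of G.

|G| = 32 and 2 | 32, so subgroups of order 2 are possible by Lagrange.
The subgroups of order 2 are: {e, r^10s}; {e, r^11s}; {e, r^12s}; {e, r^13s}; … (17 in all).
So G has 17 subgroups of order 2.

17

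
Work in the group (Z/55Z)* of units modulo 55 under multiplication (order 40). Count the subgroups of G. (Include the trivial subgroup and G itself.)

|G| = 40, so by Lagrange every subgroup order divides 40. Divisors: 1, 2, 4, 5, 8, 10, 20, 40.
Subgroups by order — order 1: 1; order 2: 3; order 4: 3; order 5: 1; order 8: 1; order 10: 3; order 20: 3; order 40: 1.
Total: 1 + 3 + 3 + 1 + 1 + 3 + 3 + 1 = 16.

16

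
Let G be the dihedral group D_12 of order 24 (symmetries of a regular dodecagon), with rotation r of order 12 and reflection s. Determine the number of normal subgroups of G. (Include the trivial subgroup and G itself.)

G has 34 subgroups. Checking conjugation-invariance by order — order 1: 1/1 normal; order 2: 1/13 normal; order 3: 1/1 normal; order 4: 1/7 normal; order 6: 1/5 normal; order 8: 0/3 normal; order 12: 3/3 normal; order 24: 1/1 normal.
Total normal subgroups: 9.

9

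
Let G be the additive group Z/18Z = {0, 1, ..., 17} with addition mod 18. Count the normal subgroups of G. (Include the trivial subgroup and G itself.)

G is abelian, so every subgroup is normal.
G has 6 subgroups in total, hence 6 normal subgroups.

6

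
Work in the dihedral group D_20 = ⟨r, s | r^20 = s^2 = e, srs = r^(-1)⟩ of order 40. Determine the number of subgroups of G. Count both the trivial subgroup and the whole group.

48

|G| = 40, so by Lagrange every subgroup order divides 40. Divisors: 1, 2, 4, 5, 8, 10, 20, 40.
Subgroups by order — order 1: 1; order 2: 21; order 4: 11; order 5: 1; order 8: 5; order 10: 5; order 20: 3; order 40: 1.
Total: 1 + 21 + 11 + 1 + 5 + 5 + 3 + 1 = 48.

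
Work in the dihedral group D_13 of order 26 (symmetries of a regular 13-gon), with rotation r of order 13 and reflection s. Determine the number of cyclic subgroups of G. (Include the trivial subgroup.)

15

Group the elements of G by the cyclic subgroup they generate; each cyclic subgroup of order d accounts for φ(d) elements.
Cyclic subgroups by order — order 1: 1; order 2: 13; order 13: 1.
Total: 15.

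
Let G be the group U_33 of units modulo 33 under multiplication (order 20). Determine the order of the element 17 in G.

Compute successive powers of 17 mod 33: 17, 25, 29, 31, 32, 16, 8, 4, …; 17^10 ≡ 1 (mod 33).
So |⟨17⟩| = 10.

10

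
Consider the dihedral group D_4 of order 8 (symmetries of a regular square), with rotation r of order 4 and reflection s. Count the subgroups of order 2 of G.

|G| = 8 and 2 | 8, so subgroups of order 2 are possible by Lagrange.
The subgroups of order 2 are: {e, r^2}; {e, r^2s}; {e, r^3s}; {e, rs}; … (5 in all).
So G has 5 subgroups of order 2.

5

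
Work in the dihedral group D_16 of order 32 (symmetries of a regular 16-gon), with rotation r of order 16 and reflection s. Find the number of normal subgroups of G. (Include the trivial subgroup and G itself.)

G has 36 subgroups. Checking conjugation-invariance by order — order 1: 1/1 normal; order 2: 1/17 normal; order 4: 1/9 normal; order 8: 1/5 normal; order 16: 3/3 normal; order 32: 1/1 normal.
Total normal subgroups: 8.

8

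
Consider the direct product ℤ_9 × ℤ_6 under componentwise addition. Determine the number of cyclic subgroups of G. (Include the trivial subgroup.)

Each element a generates a cyclic subgroup ⟨a⟩; distinct elements may generate the same one (a cyclic group of order d has φ(d) generators).
Cyclic subgroups by order — order 1: 1; order 2: 1; order 3: 4; order 6: 4; order 9: 3; order 18: 3.
Total: 16.

16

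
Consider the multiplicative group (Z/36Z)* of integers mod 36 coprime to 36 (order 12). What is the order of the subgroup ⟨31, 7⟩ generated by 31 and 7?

|⟨31⟩| = 6 and |⟨7⟩| = 6, so |H| is a multiple of lcm(6, 6) = 6 and divides |G| = 12.
Closing under the operation: H = {1, 7, 13, 19, 25, 31}, so |H| = 6.

6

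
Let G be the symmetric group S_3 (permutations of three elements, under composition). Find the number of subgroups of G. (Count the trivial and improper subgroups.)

6

|G| = 6, so by Lagrange every subgroup order divides 6. Divisors: 1, 2, 3, 6.
Subgroups by order — order 1: 1; order 2: 3; order 3: 1; order 6: 1.
Total: 1 + 3 + 1 + 1 = 6.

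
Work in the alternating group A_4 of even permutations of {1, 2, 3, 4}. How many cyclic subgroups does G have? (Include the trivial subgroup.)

Group the elements of G by the cyclic subgroup they generate; each cyclic subgroup of order d accounts for φ(d) elements.
Cyclic subgroups by order — order 1: 1; order 2: 3; order 3: 4.
Total: 8.

8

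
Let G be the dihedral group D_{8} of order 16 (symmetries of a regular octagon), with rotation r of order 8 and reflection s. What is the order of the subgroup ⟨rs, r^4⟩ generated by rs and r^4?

|⟨rs⟩| = 2 and |⟨r^4⟩| = 2, so |H| is a multiple of lcm(2, 2) = 2 and divides |G| = 16.
Closing under the operation: H = {e, r^4, rs, r^5s}, so |H| = 4.

4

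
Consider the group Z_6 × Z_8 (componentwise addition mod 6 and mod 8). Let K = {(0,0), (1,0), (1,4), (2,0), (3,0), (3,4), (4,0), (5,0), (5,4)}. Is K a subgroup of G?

No

|K| = 9 does not divide |G| = 48, so by Lagrange K is not a subgroup.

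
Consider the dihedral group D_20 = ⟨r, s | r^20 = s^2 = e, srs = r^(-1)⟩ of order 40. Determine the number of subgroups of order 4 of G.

11

|G| = 40 and 4 | 40, so subgroups of order 4 are possible by Lagrange.
The subgroups of order 4 are: {e, r^10, s, r^10s}; {e, r^10, rs, r^11s}; {e, r^10, r^2s, r^12s}; {e, r^10, r^3s, r^13s}; … (11 in all).
So G has 11 subgroups of order 4.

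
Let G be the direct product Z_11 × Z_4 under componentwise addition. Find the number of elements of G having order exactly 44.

20

An element (a,b) has order lcm(ord(a), ord(b)); count pairs with lcm equal to 44.
Enumerating gives 20 such elements.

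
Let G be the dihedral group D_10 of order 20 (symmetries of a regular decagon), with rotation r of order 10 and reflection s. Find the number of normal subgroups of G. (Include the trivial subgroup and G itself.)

7

G has 22 subgroups. Checking conjugation-invariance by order — order 1: 1/1 normal; order 2: 1/11 normal; order 4: 0/5 normal; order 5: 1/1 normal; order 10: 3/3 normal; order 20: 1/1 normal.
Total normal subgroups: 7.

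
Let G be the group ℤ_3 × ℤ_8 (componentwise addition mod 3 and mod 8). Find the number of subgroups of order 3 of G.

|G| = 24 and 3 | 24, so subgroups of order 3 are possible by Lagrange.
The subgroups of order 3 are: {(0,0), (1,0), (2,0)}.
So G has 1 subgroup of order 3.

1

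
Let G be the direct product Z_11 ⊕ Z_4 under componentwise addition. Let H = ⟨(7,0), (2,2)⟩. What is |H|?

22

|⟨(7,0)⟩| = 11 and |⟨(2,2)⟩| = 22, so |H| is a multiple of lcm(11, 22) = 22 and divides |G| = 44.
Closing under the operation: H = {(0,0), (0,2), (1,0), (1,2), (2,0), (2,2), (3,0), (3,2), (4,0), (4,2), (5,0), (5,2), (6,0), (6,2), (7,0), (7,2), (8,0), (8,2), (9,0), (9,2), (10,0), (10,2)}, so |H| = 22.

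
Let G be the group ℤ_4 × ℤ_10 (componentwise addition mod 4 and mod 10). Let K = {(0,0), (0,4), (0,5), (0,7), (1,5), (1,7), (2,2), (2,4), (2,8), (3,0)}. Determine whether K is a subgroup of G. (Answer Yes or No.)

(0,7) ∈ K but its inverse (0,3) ∉ K, so K is not a subgroup.

No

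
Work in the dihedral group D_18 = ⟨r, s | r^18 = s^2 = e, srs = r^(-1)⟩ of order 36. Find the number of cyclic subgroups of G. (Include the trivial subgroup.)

Each element a generates a cyclic subgroup ⟨a⟩; distinct elements may generate the same one (a cyclic group of order d has φ(d) generators).
Cyclic subgroups by order — order 1: 1; order 2: 19; order 3: 1; order 6: 1; order 9: 1; order 18: 1.
Total: 24.

24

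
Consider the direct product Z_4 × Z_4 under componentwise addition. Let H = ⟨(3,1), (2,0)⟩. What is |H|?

|⟨(3,1)⟩| = 4 and |⟨(2,0)⟩| = 2, so |H| is a multiple of lcm(4, 2) = 4 and divides |G| = 16.
Closing under the operation: H = {(0,0), (0,2), (1,1), (1,3), (2,0), (2,2), (3,1), (3,3)}, so |H| = 8.

8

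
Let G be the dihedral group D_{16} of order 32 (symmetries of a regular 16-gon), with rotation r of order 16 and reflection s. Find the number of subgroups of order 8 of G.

5

|G| = 32 and 8 | 32, so subgroups of order 8 are possible by Lagrange.
The subgroups of order 8 are: {e, r^2, r^4, r^6, r^8, r^10, r^12, r^14}; {e, r^4, r^8, r^12, r^2s, r^6s, r^10s, r^14s}; {e, r^4, r^8, r^12, r^3s, r^7s, r^11s, r^15s}; {e, r^4, r^8, r^12, s, r^4s, r^8s, r^12s}; … (5 in all).
So G has 5 subgroups of order 8.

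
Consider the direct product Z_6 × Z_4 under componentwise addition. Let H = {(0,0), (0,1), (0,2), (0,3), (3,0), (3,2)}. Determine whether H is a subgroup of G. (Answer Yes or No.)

No

Closure fails: (0,1) + (3,0) = (3,1) ∉ H. So H is not a subgroup.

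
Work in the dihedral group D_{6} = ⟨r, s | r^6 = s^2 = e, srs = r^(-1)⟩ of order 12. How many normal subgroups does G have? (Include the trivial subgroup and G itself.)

7

G has 16 subgroups. Checking conjugation-invariance by order — order 1: 1/1 normal; order 2: 1/7 normal; order 3: 1/1 normal; order 4: 0/3 normal; order 6: 3/3 normal; order 12: 1/1 normal.
Total normal subgroups: 7.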